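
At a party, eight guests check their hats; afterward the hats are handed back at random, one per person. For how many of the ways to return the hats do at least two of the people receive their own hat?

10655

Sum C(8,i)·!(8-i) for i = 2..8:
  i=2: C(8,2)·!6 = 28·265 = 7420
  i=3: C(8,3)·!5 = 56·44 = 2464
  i=4: C(8,4)·!4 = 70·9 = 630
  i=5: C(8,5)·!3 = 56·2 = 112
  i=6: C(8,6)·!2 = 28·1 = 28
  i=7: C(8,7)·!1 = 8·0 = 0
  i=8: C(8,8)·!0 = 1·1 = 1
Total = 10655.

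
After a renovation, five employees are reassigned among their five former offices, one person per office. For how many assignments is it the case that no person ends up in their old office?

By inclusion-exclusion, !5 = Σ (-1)^k · 5!/k! for k=0..5
= 5! - 5!/1! + 5!/2! - 5!/3! + 5!/4! - 5!/5!
= 120 - 120 + 60 - 20 + 5 - 1
= 44

44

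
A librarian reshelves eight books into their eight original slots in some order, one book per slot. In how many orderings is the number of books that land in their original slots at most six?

Sum C(8,i)·!(8-i) for i = 0..6:
  i=0: C(8,0)·!8 = 1·14833 = 14833
  i=1: C(8,1)·!7 = 8·1854 = 14832
  i=2: C(8,2)·!6 = 28·265 = 7420
  i=3: C(8,3)·!5 = 56·44 = 2464
  i=4: C(8,4)·!4 = 70·9 = 630
  i=5: C(8,5)·!3 = 56·2 = 112
  i=6: C(8,6)·!2 = 28·1 = 28
Total = 40319.

40319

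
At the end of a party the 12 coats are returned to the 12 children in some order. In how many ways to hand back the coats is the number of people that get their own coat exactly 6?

244860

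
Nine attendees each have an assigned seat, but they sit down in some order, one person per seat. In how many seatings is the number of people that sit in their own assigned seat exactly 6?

168

Choose which 6 of the 9 are fixed: C(9,6) = 84.
The remaining 3 must be deranged: !3 = 2.
Total: 84 × 2 = 168.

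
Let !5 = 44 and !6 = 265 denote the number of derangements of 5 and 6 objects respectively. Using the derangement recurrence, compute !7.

1854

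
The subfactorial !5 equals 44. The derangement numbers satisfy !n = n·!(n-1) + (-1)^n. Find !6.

265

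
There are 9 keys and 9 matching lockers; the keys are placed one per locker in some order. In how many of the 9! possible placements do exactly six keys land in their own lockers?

Choose which 6 of the 9 are fixed: C(9,6) = 84.
The remaining 3 must be deranged: !3 = 2.
Total: 84 × 2 = 168.

168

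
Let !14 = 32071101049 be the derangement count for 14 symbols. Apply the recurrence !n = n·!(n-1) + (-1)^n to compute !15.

481066515734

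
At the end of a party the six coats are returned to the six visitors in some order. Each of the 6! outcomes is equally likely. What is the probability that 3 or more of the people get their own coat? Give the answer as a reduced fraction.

7/90

Favorable outcomes: Σ_{i≥3} C(6,i)·!(6-i) = 20·2 + 15·1 + 6·0 + 1·1 = 56.
Total outcomes: 6! = 720.
Probability = 56/720 = 7/90.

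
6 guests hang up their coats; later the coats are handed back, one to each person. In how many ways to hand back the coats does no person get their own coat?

265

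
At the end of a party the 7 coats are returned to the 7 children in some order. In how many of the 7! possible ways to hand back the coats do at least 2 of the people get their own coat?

1331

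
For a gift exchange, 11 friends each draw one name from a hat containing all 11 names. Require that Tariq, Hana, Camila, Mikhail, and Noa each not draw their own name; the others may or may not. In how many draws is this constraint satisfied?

25022880

Inclusion-exclusion on the 5 forbidden self-matches:
Σ_{j=0}^{5} (-1)^j C(5,j)(11-j)!
= C(5,0)·11! - C(5,1)·10! + C(5,2)·9! - C(5,3)·8! + C(5,4)·7! - C(5,5)·6!
= 39916800 - 18144000 + 3628800 - 403200 + 25200 - 720
= 25022880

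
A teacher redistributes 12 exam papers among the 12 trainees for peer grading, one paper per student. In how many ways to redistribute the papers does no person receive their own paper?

!12 is the nearest integer to 12!/e.
12! = 479001600, and 479001600/e ≈ 176214840.93, so !12 = 176214841.

176214841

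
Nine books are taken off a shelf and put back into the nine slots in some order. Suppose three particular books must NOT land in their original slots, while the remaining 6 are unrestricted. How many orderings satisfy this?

Inclusion-exclusion on the 3 forbidden self-matches:
Σ_{j=0}^{3} (-1)^j C(3,j)(9-j)!
= C(3,0)·9! - C(3,1)·8! + C(3,2)·7! - C(3,3)·6!
= 362880 - 120960 + 15120 - 720
= 256320

256320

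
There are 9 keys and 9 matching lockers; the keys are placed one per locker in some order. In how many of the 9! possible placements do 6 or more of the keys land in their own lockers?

205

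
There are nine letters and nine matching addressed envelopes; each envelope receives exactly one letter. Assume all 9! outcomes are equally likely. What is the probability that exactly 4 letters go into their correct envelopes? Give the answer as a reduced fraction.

11/720

Favorable outcomes: C(9,4)·!5 = 126·44 = 5544.
Total outcomes: 9! = 362880.
Probability = 5544/362880 = 11/720.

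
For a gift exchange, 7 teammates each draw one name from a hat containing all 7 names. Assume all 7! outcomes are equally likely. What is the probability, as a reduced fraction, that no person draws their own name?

Favorable outcomes: !7 = 1854.
Total outcomes: 7! = 5040.
Probability = 1854/5040 = 103/280.

103/280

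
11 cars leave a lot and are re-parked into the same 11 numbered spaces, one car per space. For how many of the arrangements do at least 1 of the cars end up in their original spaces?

# with exactly i fixed is C(11,i)·!(11-i); sum over i=1..11:
  i=1: C(11,1)·!10 = 11·1334961 = 14684571
  i=2: C(11,2)·!9 = 55·133496 = 7342280
  i=3: C(11,3)·!8 = 165·14833 = 2447445
  i=4: C(11,4)·!7 = 330·1854 = 611820
  i=5: C(11,5)·!6 = 462·265 = 122430
  i=6: C(11,6)·!5 = 462·44 = 20328
  i=7: C(11,7)·!4 = 330·9 = 2970
  i=8: C(11,8)·!3 = 165·2 = 330
  i=9: C(11,9)·!2 = 55·1 = 55
  i=10: C(11,10)·!1 = 11·0 = 0
  i=11: C(11,11)·!0 = 1·1 = 1
Total = 25232230.

25232230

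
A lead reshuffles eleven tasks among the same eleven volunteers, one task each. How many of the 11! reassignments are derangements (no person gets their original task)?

By inclusion-exclusion, !11 = Σ (-1)^k · 11!/k! for k=0..11
= 11! - 11!/1! + 11!/2! - 11!/3! + 11!/4! - 11!/5! + 11!/6! - 11!/7! + 11!/8! - 11!/9! + 11!/10! - 11!/11!
= 39916800 - 39916800 + 19958400 - 6652800 + 1663200 - 332640 + 55440 - 7920 + 990 - 110 + 11 - 1
= 14684570

14684570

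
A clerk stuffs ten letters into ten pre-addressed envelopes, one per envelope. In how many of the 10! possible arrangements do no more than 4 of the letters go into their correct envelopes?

Sum C(10,i)·!(10-i) for i = 0..4:
  i=0: C(10,0)·!10 = 1·1334961 = 1334961
  i=1: C(10,1)·!9 = 10·133496 = 1334960
  i=2: C(10,2)·!8 = 45·14833 = 667485
  i=3: C(10,3)·!7 = 120·1854 = 222480
  i=4: C(10,4)·!6 = 210·265 = 55650
Total = 3615536.

3615536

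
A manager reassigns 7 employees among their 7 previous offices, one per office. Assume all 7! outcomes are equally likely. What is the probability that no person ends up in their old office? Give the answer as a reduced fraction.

103/280

Favorable outcomes: !7 = 1854.
Total outcomes: 7! = 5040.
Probability = 1854/5040 = 103/280.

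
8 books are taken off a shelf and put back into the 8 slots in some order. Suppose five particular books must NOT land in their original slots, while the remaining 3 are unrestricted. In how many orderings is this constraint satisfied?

Let A_j be the event that the j-th constrained one is fixed. By inclusion-exclusion over the 5 events:
Σ_{j=0}^{5} (-1)^j C(5,j)(8-j)!
= C(5,0)·8! - C(5,1)·7! + C(5,2)·6! - C(5,3)·5! + C(5,4)·4! - C(5,5)·3!
= 40320 - 25200 + 7200 - 1200 + 120 - 6
= 21234

21234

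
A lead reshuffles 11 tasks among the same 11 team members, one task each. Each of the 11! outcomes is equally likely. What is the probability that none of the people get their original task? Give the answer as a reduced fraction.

1468457/3991680

Favorable outcomes: !11 = 14684570.
Total outcomes: 11! = 39916800.
Probability = 14684570/39916800 = 1468457/3991680.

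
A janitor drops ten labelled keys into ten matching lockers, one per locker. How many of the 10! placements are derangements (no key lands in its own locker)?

!10 is the nearest integer to 10!/e.
10! = 3628800, and 3628800/e ≈ 1334960.92, so !10 = 1334961.

1334961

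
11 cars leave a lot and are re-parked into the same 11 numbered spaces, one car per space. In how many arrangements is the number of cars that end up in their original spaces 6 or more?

23684

# with exactly i fixed is C(11,i)·!(11-i); sum over i=6..11:
  i=6: C(11,6)·!5 = 462·44 = 20328
  i=7: C(11,7)·!4 = 330·9 = 2970
  i=8: C(11,8)·!3 = 165·2 = 330
  i=9: C(11,9)·!2 = 55·1 = 55
  i=10: C(11,10)·!1 = 11·0 = 0
  i=11: C(11,11)·!0 = 1·1 = 1
Total = 23684.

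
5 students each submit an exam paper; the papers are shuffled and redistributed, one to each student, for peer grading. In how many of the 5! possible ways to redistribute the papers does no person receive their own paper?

44

!5 = 5! · Σ_{k=0}^{5} (-1)^k/k!
= 5! - 5!/1! + 5!/2! - 5!/3! + 5!/4! - 5!/5!
= 120 - 120 + 60 - 20 + 5 - 1
= 44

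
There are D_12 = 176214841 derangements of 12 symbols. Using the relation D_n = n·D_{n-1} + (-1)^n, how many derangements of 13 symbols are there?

2290792932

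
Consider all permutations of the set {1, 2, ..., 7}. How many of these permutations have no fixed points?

1854

Use !n = n·!(n-1) + (-1)^n.
!7 = 7·265 - 1 = 1854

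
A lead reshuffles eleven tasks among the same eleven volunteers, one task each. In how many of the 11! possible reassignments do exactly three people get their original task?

2447445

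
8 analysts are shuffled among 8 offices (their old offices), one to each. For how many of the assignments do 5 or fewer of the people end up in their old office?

40291

# with exactly i fixed is C(8,i)·!(8-i); sum over i=0..5:
  i=0: C(8,0)·!8 = 1·14833 = 14833
  i=1: C(8,1)·!7 = 8·1854 = 14832
  i=2: C(8,2)·!6 = 28·265 = 7420
  i=3: C(8,3)·!5 = 56·44 = 2464
  i=4: C(8,4)·!4 = 70·9 = 630
  i=5: C(8,5)·!3 = 56·2 = 112
Total = 40291.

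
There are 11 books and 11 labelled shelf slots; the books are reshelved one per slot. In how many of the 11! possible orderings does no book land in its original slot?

14684570

Use !n = (n-1)(!(n-1) + !(n-2)).
!11 = 10·(1334961 + 133496) = 10·1468457 = 14684570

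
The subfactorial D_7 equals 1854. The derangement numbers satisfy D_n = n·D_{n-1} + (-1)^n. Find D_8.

D_8 = 8·1854 + 1 = 14833.

14833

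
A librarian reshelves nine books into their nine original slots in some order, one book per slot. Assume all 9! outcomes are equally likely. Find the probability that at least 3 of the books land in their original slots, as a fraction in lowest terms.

Favorable outcomes: Σ_{i≥3} C(9,i)·!(9-i) = 84·265 + 126·44 + 126·9 + 84·2 + 36·1 + 9·0 + 1·1 = 29143.
Total outcomes: 9! = 362880.
Probability = 29143/362880 = 29143/362880.

29143/362880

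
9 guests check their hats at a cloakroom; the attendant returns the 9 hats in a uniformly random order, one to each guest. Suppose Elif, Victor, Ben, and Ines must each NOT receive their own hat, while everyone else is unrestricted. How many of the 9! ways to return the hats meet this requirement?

Let A_j be the event that the j-th constrained one is fixed. By inclusion-exclusion over the 4 events:
Σ_{j=0}^{4} (-1)^j C(4,j)(9-j)!
= C(4,0)·9! - C(4,1)·8! + C(4,2)·7! - C(4,3)·6! + C(4,4)·5!
= 362880 - 161280 + 30240 - 2880 + 120
= 229080

229080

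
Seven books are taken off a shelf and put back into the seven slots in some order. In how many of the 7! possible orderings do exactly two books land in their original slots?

924

Choose which 2 of the 7 are fixed: C(7,2) = 21.
The remaining 5 must be deranged: !5 = 44.
Total: 21 × 44 = 924.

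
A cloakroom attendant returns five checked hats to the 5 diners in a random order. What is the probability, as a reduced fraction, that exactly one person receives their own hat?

3/8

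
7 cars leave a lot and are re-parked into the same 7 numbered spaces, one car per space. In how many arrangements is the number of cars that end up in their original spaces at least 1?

3186

Sum C(7,i)·!(7-i) for i = 1..7:
  i=1: C(7,1)·!6 = 7·265 = 1855
  i=2: C(7,2)·!5 = 21·44 = 924
  i=3: C(7,3)·!4 = 35·9 = 315
  i=4: C(7,4)·!3 = 35·2 = 70
  i=5: C(7,5)·!2 = 21·1 = 21
  i=6: C(7,6)·!1 = 7·0 = 0
  i=7: C(7,7)·!0 = 1·1 = 1
Total = 3186.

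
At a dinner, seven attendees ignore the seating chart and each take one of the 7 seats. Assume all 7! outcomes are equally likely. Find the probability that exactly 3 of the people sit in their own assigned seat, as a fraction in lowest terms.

1/16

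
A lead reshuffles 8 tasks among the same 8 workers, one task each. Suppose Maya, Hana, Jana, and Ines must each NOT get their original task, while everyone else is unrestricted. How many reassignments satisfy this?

24024

Inclusion-exclusion on the 4 forbidden self-matches:
Σ_{j=0}^{4} (-1)^j C(4,j)(8-j)!
= C(4,0)·8! - C(4,1)·7! + C(4,2)·6! - C(4,3)·5! + C(4,4)·4!
= 40320 - 20160 + 4320 - 480 + 24
= 24024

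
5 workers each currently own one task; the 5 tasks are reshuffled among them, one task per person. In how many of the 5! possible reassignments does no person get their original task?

By inclusion-exclusion, !5 = Σ (-1)^k · 5!/k! for k=0..5
= 5! - 5!/1! + 5!/2! - 5!/3! + 5!/4! - 5!/5!
= 120 - 120 + 60 - 20 + 5 - 1
= 44

44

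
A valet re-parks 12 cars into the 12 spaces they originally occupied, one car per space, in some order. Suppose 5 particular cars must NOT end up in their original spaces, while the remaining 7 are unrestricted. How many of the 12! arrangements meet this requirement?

Let A_j be the event that the j-th constrained one is fixed. By inclusion-exclusion over the 5 events:
Σ_{j=0}^{5} (-1)^j C(5,j)(12-j)!
= C(5,0)·12! - C(5,1)·11! + C(5,2)·10! - C(5,3)·9! + C(5,4)·8! - C(5,5)·7!
= 479001600 - 199584000 + 36288000 - 3628800 + 201600 - 5040
= 312273360

312273360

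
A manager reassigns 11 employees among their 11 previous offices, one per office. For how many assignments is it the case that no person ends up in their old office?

Use !n = n·!(n-1) + (-1)^n.
!11 = 11·1334961 - 1 = 14684570

14684570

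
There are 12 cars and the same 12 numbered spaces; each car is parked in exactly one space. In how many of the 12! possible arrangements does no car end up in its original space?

176214841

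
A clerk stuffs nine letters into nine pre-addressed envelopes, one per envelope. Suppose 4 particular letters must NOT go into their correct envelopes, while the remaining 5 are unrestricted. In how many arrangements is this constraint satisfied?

Let A_j be the event that the j-th constrained one is fixed. By inclusion-exclusion over the 4 events:
Σ_{j=0}^{4} (-1)^j C(4,j)(9-j)!
= C(4,0)·9! - C(4,1)·8! + C(4,2)·7! - C(4,3)·6! + C(4,4)·5!
= 362880 - 161280 + 30240 - 2880 + 120
= 229080

229080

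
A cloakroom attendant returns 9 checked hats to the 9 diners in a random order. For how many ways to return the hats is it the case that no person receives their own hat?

The subfactorial !9 = [9!/e] (nearest integer).
9! = 362880, and 362880/e ≈ 133496.09, so !9 = 133496.

133496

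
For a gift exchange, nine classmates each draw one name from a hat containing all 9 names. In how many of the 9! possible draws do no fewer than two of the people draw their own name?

# with exactly i fixed is C(9,i)·!(9-i); sum over i=2..9:
  i=2: C(9,2)·!7 = 36·1854 = 66744
  i=3: C(9,3)·!6 = 84·265 = 22260
  i=4: C(9,4)·!5 = 126·44 = 5544
  i=5: C(9,5)·!4 = 126·9 = 1134
  i=6: C(9,6)·!3 = 84·2 = 168
  i=7: C(9,7)·!2 = 36·1 = 36
  i=8: C(9,8)·!1 = 9·0 = 0
  i=9: C(9,9)·!0 = 1·1 = 1
Total = 95887.

95887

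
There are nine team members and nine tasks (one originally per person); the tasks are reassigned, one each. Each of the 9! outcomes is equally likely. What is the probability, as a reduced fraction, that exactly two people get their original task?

103/560

Favorable outcomes: C(9,2)·!7 = 36·1854 = 66744.
Total outcomes: 9! = 362880.
Probability = 66744/362880 = 103/560.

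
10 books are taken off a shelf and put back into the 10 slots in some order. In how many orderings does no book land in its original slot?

By inclusion-exclusion, !10 = Σ (-1)^k · 10!/k! for k=0..10
= 10! - 10!/1! + 10!/2! - 10!/3! + 10!/4! - 10!/5! + 10!/6! - 10!/7! + 10!/8! - 10!/9! + 10!/10!
= 3628800 - 3628800 + 1814400 - 604800 + 151200 - 30240 + 5040 - 720 + 90 - 10 + 1
= 1334961

1334961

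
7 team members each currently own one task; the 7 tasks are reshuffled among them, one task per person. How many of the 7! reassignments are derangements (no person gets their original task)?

The subfactorial !7 = [7!/e] (nearest integer).
7! = 5040, and 5040/e ≈ 1854.11, so !7 = 1854.

1854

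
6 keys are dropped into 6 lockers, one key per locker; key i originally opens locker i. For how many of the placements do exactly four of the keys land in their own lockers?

15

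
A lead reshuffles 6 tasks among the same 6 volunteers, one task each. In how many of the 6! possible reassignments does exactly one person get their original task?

264

Pick the single fixed position: C(6,1) = 6 ways.
The other 5 form a derangement: !5 = 44.
Total: 6 × 44 = 264.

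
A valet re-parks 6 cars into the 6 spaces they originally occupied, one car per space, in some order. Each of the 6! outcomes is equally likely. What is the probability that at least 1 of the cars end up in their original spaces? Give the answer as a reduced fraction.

91/144

Favorable outcomes: Σ_{i≥1} C(6,i)·!(6-i) = 6·44 + 15·9 + 20·2 + 15·1 + 6·0 + 1·1 = 455.
Total outcomes: 6! = 720.
Probability = 455/720 = 91/144.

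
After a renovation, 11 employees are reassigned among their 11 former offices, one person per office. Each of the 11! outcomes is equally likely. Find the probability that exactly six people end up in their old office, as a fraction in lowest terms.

11/21600

Favorable outcomes: C(11,6)·!5 = 462·44 = 20328.
Total outcomes: 11! = 39916800.
Probability = 20328/39916800 = 11/21600.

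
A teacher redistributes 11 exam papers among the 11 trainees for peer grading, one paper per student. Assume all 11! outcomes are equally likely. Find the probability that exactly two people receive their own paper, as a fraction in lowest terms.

16687/90720

Favorable outcomes: C(11,2)·!9 = 55·133496 = 7342280.
Total outcomes: 11! = 39916800.
Probability = 7342280/39916800 = 16687/90720.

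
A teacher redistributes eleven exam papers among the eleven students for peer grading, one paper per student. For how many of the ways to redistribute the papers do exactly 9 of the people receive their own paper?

55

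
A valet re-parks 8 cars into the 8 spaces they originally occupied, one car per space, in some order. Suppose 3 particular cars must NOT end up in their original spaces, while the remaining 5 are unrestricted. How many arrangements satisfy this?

27240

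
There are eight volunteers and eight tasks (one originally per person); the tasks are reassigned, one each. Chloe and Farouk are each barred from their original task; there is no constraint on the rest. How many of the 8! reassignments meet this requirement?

Let A_j be the event that the j-th constrained one is fixed. By inclusion-exclusion over the 2 events:
Σ_{j=0}^{2} (-1)^j C(2,j)(8-j)!
= C(2,0)·8! - C(2,1)·7! + C(2,2)·6!
= 40320 - 10080 + 720
= 30960

30960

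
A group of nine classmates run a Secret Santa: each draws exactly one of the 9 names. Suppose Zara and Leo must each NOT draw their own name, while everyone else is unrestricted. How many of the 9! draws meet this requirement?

287280

Let A_j be the event that the j-th constrained one is fixed. By inclusion-exclusion over the 2 events:
Σ_{j=0}^{2} (-1)^j C(2,j)(9-j)!
= C(2,0)·9! - C(2,1)·8! + C(2,2)·7!
= 362880 - 80640 + 5040
= 287280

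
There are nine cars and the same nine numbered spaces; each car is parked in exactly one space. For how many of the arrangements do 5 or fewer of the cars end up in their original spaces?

362675

# with exactly i fixed is C(9,i)·!(9-i); sum over i=0..5:
  i=0: C(9,0)·!9 = 1·133496 = 133496
  i=1: C(9,1)·!8 = 9·14833 = 133497
  i=2: C(9,2)·!7 = 36·1854 = 66744
  i=3: C(9,3)·!6 = 84·265 = 22260
  i=4: C(9,4)·!5 = 126·44 = 5544
  i=5: C(9,5)·!4 = 126·9 = 1134
Total = 362675.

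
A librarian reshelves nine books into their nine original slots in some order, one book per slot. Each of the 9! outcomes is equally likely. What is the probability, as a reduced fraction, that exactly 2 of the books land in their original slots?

Favorable outcomes: C(9,2)·!7 = 36·1854 = 66744.
Total outcomes: 9! = 362880.
Probability = 66744/362880 = 103/560.

103/560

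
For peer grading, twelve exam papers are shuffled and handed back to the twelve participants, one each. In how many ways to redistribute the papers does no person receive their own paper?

Recurrence: !12 = 11·(!11 + !10).
!12 = 11·(14684570 + 1334961) = 11·16019531 = 176214841

176214841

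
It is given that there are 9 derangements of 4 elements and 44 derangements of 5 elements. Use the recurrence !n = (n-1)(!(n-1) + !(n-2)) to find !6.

265

!6 = (6-1)·(!5 + !4) = 5·(44 + 9) = 5·53 = 265.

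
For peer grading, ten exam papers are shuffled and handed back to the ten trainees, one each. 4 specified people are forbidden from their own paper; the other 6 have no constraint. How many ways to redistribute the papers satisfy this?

Inclusion-exclusion on the 4 forbidden self-matches:
Σ_{j=0}^{4} (-1)^j C(4,j)(10-j)!
= C(4,0)·10! - C(4,1)·9! + C(4,2)·8! - C(4,3)·7! + C(4,4)·6!
= 3628800 - 1451520 + 241920 - 20160 + 720
= 2399760

2399760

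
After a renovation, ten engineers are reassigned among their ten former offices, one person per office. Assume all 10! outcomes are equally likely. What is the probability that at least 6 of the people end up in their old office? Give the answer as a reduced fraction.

17/28350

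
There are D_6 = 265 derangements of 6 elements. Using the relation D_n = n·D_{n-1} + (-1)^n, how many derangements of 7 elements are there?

D_7 = 7·265 - 1 = 1854.

1854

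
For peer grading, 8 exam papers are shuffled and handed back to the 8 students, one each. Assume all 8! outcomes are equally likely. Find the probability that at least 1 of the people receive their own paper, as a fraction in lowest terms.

Favorable outcomes: Σ_{i≥1} C(8,i)·!(8-i) = 8·1854 + 28·265 + 56·44 + 70·9 + 56·2 + 28·1 + 8·0 + 1·1 = 25487.
Total outcomes: 8! = 40320.
Probability = 25487/40320 = 3641/5760.

3641/5760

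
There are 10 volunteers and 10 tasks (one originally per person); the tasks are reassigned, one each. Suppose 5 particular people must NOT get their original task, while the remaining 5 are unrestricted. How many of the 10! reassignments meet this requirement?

2170680

Inclusion-exclusion on the 5 forbidden self-matches:
Σ_{j=0}^{5} (-1)^j C(5,j)(10-j)!
= C(5,0)·10! - C(5,1)·9! + C(5,2)·8! - C(5,3)·7! + C(5,4)·6! - C(5,5)·5!
= 3628800 - 1814400 + 403200 - 50400 + 3600 - 120
= 2170680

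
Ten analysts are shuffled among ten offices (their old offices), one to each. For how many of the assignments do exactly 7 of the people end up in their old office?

Choose which 7 of the 10 are fixed: C(10,7) = 120.
The other 3 form a derangement: !3 = 2.
Total: 120 × 2 = 240.

240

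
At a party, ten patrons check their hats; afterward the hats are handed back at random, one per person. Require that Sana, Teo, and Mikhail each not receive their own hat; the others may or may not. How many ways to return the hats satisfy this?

Inclusion-exclusion on the 3 forbidden self-matches:
Σ_{j=0}^{3} (-1)^j C(3,j)(10-j)!
= C(3,0)·10! - C(3,1)·9! + C(3,2)·8! - C(3,3)·7!
= 3628800 - 1088640 + 120960 - 5040
= 2656080

2656080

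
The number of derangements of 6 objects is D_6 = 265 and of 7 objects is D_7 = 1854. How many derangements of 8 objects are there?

14833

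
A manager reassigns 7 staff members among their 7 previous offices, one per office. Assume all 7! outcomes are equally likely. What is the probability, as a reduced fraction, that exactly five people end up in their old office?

Favorable outcomes: C(7,5)·!2 = 21·1 = 21.
Total outcomes: 7! = 5040.
Probability = 21/5040 = 1/240.

1/240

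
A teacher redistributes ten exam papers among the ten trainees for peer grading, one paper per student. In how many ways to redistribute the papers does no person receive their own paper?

1334961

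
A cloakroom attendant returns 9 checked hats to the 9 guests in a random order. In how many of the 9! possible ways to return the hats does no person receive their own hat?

133496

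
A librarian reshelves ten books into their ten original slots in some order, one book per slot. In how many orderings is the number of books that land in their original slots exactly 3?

Pick the 3 fixed positions: C(10,3) = 120 ways.
The remaining 7 must be deranged: !7 = 1854.
Total: 120 × 1854 = 222480.

222480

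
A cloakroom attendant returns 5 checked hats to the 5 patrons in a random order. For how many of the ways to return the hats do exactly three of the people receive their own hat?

10

Choose which 3 of the 5 are fixed: C(5,3) = 10.
The remaining 2 must be deranged: !2 = 1.
Total: 10 × 1 = 10.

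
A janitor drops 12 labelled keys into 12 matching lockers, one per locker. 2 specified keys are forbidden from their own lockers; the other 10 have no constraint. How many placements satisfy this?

Let A_j be the event that the j-th constrained one is fixed. By inclusion-exclusion over the 2 events:
Σ_{j=0}^{2} (-1)^j C(2,j)(12-j)!
= C(2,0)·12! - C(2,1)·11! + C(2,2)·10!
= 479001600 - 79833600 + 3628800
= 402796800

402796800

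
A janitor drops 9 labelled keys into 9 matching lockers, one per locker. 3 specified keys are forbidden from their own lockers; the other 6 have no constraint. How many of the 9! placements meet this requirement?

Let A_j be the event that the j-th constrained one is fixed. By inclusion-exclusion over the 3 events:
Σ_{j=0}^{3} (-1)^j C(3,j)(9-j)!
= C(3,0)·9! - C(3,1)·8! + C(3,2)·7! - C(3,3)·6!
= 362880 - 120960 + 15120 - 720
= 256320

256320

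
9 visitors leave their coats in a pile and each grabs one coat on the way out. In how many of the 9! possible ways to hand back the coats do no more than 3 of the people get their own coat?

Sum C(9,i)·!(9-i) for i = 0..3:
  i=0: C(9,0)·!9 = 1·133496 = 133496
  i=1: C(9,1)·!8 = 9·14833 = 133497
  i=2: C(9,2)·!7 = 36·1854 = 66744
  i=3: C(9,3)·!6 = 84·265 = 22260
Total = 355997.

355997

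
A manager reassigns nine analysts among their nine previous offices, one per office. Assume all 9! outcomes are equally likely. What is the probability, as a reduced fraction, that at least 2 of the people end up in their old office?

95887/362880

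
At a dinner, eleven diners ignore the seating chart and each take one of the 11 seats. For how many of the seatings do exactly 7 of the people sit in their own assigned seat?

2970

Choose which 7 of the 11 are fixed: C(11,7) = 330.
The remaining 4 must be deranged: !4 = 9.
Total: 330 × 9 = 2970.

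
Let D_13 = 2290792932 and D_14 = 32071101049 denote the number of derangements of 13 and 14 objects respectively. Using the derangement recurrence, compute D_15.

D_15 = (15-1)·(D_14 + D_13) = 14·(32071101049 + 2290792932) = 14·34361893981 = 481066515734.

481066515734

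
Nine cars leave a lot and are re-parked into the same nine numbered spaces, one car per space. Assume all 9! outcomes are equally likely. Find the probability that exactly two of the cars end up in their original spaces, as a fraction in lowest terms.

103/560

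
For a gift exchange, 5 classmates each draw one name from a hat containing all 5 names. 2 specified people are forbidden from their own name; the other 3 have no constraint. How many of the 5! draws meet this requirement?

Let A_j be the event that the j-th constrained one is fixed. By inclusion-exclusion over the 2 events:
Σ_{j=0}^{2} (-1)^j C(2,j)(5-j)!
= C(2,0)·5! - C(2,1)·4! + C(2,2)·3!
= 120 - 48 + 6
= 78

78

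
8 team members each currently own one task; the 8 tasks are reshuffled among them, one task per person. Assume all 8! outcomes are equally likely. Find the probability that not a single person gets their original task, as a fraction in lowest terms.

Favorable outcomes: !8 = 14833.
Total outcomes: 8! = 40320.
Probability = 14833/40320 = 2119/5760.

2119/5760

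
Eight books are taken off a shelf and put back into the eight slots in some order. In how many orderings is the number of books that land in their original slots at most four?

40179

Sum C(8,i)·!(8-i) for i = 0..4:
  i=0: C(8,0)·!8 = 1·14833 = 14833
  i=1: C(8,1)·!7 = 8·1854 = 14832
  i=2: C(8,2)·!6 = 28·265 = 7420
  i=3: C(8,3)·!5 = 56·44 = 2464
  i=4: C(8,4)·!4 = 70·9 = 630
Total = 40179.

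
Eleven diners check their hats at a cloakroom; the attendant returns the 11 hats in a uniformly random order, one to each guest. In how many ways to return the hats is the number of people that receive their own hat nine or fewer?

39916799

# with exactly i fixed is C(11,i)·!(11-i); sum over i=0..9:
  i=0: C(11,0)·!11 = 1·14684570 = 14684570
  i=1: C(11,1)·!10 = 11·1334961 = 14684571
  i=2: C(11,2)·!9 = 55·133496 = 7342280
  i=3: C(11,3)·!8 = 165·14833 = 2447445
  i=4: C(11,4)·!7 = 330·1854 = 611820
  i=5: C(11,5)·!6 = 462·265 = 122430
  i=6: C(11,6)·!5 = 462·44 = 20328
  i=7: C(11,7)·!4 = 330·9 = 2970
  i=8: C(11,8)·!3 = 165·2 = 330
  i=9: C(11,9)·!2 = 55·1 = 55
Total = 39916799.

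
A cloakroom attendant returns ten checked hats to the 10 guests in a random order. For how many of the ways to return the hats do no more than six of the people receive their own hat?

3628514

# with exactly i fixed is C(10,i)·!(10-i); sum over i=0..6:
  i=0: C(10,0)·!10 = 1·1334961 = 1334961
  i=1: C(10,1)·!9 = 10·133496 = 1334960
  i=2: C(10,2)·!8 = 45·14833 = 667485
  i=3: C(10,3)·!7 = 120·1854 = 222480
  i=4: C(10,4)·!6 = 210·265 = 55650
  i=5: C(10,5)·!5 = 252·44 = 11088
  i=6: C(10,6)·!4 = 210·9 = 1890
Total = 3628514.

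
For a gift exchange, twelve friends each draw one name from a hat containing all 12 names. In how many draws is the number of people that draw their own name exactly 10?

Choose which 10 of the 12 are fixed: C(12,10) = 66.
The remaining 2 must be deranged: !2 = 1.
Total: 66 × 1 = 66.

66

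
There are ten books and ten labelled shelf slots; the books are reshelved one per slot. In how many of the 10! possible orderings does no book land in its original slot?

1334961

!10 is the nearest integer to 10!/e.
10! = 3628800, and 3628800/e ≈ 1334960.92, so !10 = 1334961.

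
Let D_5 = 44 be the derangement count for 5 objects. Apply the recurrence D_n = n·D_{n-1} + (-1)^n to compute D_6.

265

D_6 = 6·44 + 1 = 265.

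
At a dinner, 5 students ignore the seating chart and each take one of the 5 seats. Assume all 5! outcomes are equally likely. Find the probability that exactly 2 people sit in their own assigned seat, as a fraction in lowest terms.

1/6

Favorable outcomes: C(5,2)·!3 = 10·2 = 20.
Total outcomes: 5! = 120.
Probability = 20/120 = 1/6.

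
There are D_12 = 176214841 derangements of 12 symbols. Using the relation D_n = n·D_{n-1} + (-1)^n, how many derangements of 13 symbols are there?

2290792932

D_13 = 13·176214841 - 1 = 2290792932.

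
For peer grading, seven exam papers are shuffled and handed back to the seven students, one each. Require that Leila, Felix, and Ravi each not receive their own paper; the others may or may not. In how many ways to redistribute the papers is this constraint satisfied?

3216

Inclusion-exclusion on the 3 forbidden self-matches:
Σ_{j=0}^{3} (-1)^j C(3,j)(7-j)!
= C(3,0)·7! - C(3,1)·6! + C(3,2)·5! - C(3,3)·4!
= 5040 - 2160 + 360 - 24
= 3216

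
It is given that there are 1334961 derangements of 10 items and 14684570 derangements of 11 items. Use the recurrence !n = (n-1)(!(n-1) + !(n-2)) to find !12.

!12 = (12-1)·(!11 + !10) = 11·(14684570 + 1334961) = 11·16019531 = 176214841.

176214841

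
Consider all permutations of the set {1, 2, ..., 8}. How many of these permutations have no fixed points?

Use !n = (n-1)(!(n-1) + !(n-2)).
!8 = 7·(1854 + 265) = 7·2119 = 14833

14833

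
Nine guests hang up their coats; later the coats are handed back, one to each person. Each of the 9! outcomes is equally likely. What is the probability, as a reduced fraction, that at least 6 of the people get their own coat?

41/72576

Favorable outcomes: Σ_{i≥6} C(9,i)·!(9-i) = 84·2 + 36·1 + 9·0 + 1·1 = 205.
Total outcomes: 9! = 362880.
Probability = 205/362880 = 41/72576.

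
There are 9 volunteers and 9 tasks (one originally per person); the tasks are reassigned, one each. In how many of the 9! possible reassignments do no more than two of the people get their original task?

333737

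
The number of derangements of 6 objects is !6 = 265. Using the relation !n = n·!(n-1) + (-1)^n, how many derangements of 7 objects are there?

!7 = 7·265 - 1 = 1854.

1854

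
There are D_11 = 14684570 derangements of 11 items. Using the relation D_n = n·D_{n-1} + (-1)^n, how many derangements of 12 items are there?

176214841

D_12 = 12·14684570 + 1 = 176214841.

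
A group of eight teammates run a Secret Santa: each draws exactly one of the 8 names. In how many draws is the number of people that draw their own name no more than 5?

40291

# with exactly i fixed is C(8,i)·!(8-i); sum over i=0..5:
  i=0: C(8,0)·!8 = 1·14833 = 14833
  i=1: C(8,1)·!7 = 8·1854 = 14832
  i=2: C(8,2)·!6 = 28·265 = 7420
  i=3: C(8,3)·!5 = 56·44 = 2464
  i=4: C(8,4)·!4 = 70·9 = 630
  i=5: C(8,5)·!3 = 56·2 = 112
Total = 40291.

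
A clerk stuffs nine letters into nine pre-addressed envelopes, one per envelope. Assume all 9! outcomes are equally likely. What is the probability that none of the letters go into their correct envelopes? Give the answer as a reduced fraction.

Favorable outcomes: !9 = 133496.
Total outcomes: 9! = 362880.
Probability = 133496/362880 = 16687/45360.

16687/45360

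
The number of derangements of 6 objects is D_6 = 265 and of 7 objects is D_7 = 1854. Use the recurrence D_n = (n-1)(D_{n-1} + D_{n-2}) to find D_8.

14833

D_8 = (8-1)·(D_7 + D_6) = 7·(1854 + 265) = 7·2119 = 14833.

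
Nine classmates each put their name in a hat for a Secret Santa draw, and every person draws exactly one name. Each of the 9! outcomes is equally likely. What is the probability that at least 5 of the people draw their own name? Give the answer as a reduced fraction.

Favorable outcomes: Σ_{i≥5} C(9,i)·!(9-i) = 126·9 + 84·2 + 36·1 + 9·0 + 1·1 = 1339.
Total outcomes: 9! = 362880.
Probability = 1339/362880 = 1339/362880.

1339/362880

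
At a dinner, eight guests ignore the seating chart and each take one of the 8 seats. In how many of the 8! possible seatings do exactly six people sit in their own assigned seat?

28

Pick the 6 fixed positions: C(8,6) = 28 ways.
The remaining 2 must be deranged: !2 = 1.
Total: 28 × 1 = 28.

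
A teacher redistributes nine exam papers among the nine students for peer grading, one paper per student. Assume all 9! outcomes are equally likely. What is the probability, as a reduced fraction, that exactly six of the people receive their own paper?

1/2160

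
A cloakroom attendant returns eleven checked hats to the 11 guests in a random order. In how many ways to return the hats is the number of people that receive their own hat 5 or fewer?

Sum C(11,i)·!(11-i) for i = 0..5:
  i=0: C(11,0)·!11 = 1·14684570 = 14684570
  i=1: C(11,1)·!10 = 11·1334961 = 14684571
  i=2: C(11,2)·!9 = 55·133496 = 7342280
  i=3: C(11,3)·!8 = 165·14833 = 2447445
  i=4: C(11,4)·!7 = 330·1854 = 611820
  i=5: C(11,5)·!6 = 462·265 = 122430
Total = 39893116.

39893116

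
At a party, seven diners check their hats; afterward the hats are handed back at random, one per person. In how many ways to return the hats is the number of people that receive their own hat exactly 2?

924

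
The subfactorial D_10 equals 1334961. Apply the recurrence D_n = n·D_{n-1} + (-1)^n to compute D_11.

D_11 = 11·1334961 - 1 = 14684570.

14684570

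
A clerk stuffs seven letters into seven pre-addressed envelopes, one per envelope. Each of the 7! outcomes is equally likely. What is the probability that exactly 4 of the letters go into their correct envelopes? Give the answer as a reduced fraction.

1/72

Favorable outcomes: C(7,4)·!3 = 35·2 = 70.
Total outcomes: 7! = 5040.
Probability = 70/5040 = 1/72.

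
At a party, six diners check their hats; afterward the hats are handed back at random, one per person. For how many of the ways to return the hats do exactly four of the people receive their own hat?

15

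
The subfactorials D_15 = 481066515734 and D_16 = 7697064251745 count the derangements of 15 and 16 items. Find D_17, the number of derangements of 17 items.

D_17 = (17-1)·(D_16 + D_15) = 16·(7697064251745 + 481066515734) = 16·8178130767479 = 130850092279664.

130850092279664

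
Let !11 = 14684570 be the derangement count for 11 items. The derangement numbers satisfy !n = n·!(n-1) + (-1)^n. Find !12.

176214841

!12 = 12·14684570 + 1 = 176214841.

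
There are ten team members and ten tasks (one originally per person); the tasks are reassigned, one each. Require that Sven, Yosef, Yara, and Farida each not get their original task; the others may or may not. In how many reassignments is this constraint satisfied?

2399760

Inclusion-exclusion on the 4 forbidden self-matches:
Σ_{j=0}^{4} (-1)^j C(4,j)(10-j)!
= C(4,0)·10! - C(4,1)·9! + C(4,2)·8! - C(4,3)·7! + C(4,4)·6!
= 3628800 - 1451520 + 241920 - 20160 + 720
= 2399760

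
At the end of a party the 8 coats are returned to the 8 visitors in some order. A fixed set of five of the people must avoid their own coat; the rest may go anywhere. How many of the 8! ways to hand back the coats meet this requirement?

21234

Let A_j be the event that the j-th constrained one is fixed. By inclusion-exclusion over the 5 events:
Σ_{j=0}^{5} (-1)^j C(5,j)(8-j)!
= C(5,0)·8! - C(5,1)·7! + C(5,2)·6! - C(5,3)·5! + C(5,4)·4! - C(5,5)·3!
= 40320 - 25200 + 7200 - 1200 + 120 - 6
= 21234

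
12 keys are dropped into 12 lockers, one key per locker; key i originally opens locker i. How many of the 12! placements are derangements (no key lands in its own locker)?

!12 = 12! · Σ_{k=0}^{12} (-1)^k/k!
= 12! - 12!/1! + 12!/2! - 12!/3! + 12!/4! - 12!/5! + 12!/6! - 12!/7! + 12!/8! - 12!/9! + 12!/10! - 12!/11! + 12!/12!
= 479001600 - 479001600 + 239500800 - 79833600 + 19958400 - 3991680 + 665280 - 95040 + 11880 - 1320 + 132 - 12 + 1
= 176214841

176214841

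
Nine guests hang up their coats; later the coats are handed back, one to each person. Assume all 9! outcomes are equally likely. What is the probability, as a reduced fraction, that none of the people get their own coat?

16687/45360

Favorable outcomes: !9 = 133496.
Total outcomes: 9! = 362880.
Probability = 133496/362880 = 16687/45360.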